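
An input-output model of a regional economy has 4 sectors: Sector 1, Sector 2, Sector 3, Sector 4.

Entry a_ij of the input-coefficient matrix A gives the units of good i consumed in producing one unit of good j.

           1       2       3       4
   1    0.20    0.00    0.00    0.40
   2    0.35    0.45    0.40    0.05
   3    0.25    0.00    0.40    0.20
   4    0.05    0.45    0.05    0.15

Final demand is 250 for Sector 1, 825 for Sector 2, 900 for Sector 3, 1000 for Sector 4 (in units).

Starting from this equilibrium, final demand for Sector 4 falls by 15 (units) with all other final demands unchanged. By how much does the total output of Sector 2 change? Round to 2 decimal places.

I − A =
  [   0.80     0.00     0.00    -0.40]
  [  -0.35     0.55    -0.40    -0.05]
  [  -0.25     0.00     0.60    -0.20]
  [  -0.05    -0.45    -0.05     0.85]
Compute the cofactors C_ij = (−1)^(i+j)·(3×3 minor ij) of I−A; the adjugate is their transpose:
adj(I−A) = Cᵀ =
  [ 0.225500   0.108000   0.083000   0.132000]
  [ 0.266125   0.383000   0.273000   0.212000]
  [ 0.148250   0.117000   0.282000   0.143000]
  [ 0.162875   0.216000   0.166000   0.264000]
det(I−A) = Σ_j (I−A)_1j·C_1j = (0.80)(0.225500) + (0.00)(0.266125) + (0.00)(0.148250) + (-0.40)(0.162875) = 0.11525
(I − A)⁻¹ = adj(I−A) / det(I−A) ≈
  [   1.9566     0.9371     0.7202     1.1453]
  [   2.3091     3.3232     2.3688     1.8395]
  [   1.2863     1.0152     2.4469     1.2408]
  [   1.4132     1.8742     1.4403     2.2907]
Δx = (I − A)⁻¹ Δd with Δd having -15 in the Sector 4 component and 0 elsewhere.
So Δx_2 = L_24 · (-15), where L_24 = adj(I−A)_24 / det(I−A) = 0.212000 / 0.11525.
Δx_2 = 0.212000 × (-15) / 0.11525 = -3.18 / 0.11525 ≈ -27.59.

Δx_2 = -27.59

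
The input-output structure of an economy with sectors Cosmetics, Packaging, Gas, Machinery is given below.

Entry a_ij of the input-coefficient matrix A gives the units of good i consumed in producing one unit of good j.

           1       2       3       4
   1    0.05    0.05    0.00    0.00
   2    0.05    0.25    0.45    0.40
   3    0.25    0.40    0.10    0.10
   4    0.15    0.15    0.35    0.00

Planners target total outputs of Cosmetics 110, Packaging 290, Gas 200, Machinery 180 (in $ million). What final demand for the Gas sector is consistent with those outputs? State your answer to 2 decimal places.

d_3 = 18.50

I − A =
  [   0.95    -0.05     0.00     0.00]
  [  -0.05     0.75    -0.45    -0.40]
  [  -0.25    -0.40     0.90    -0.10]
  [  -0.15    -0.15    -0.35     1.00]
d = (I − A) x:
  d_1 = (+0.95)·110 + (-0.05)·290 + (+0.00)·200 + (+0.00)·180 = 90.00
  d_2 = (-0.05)·110 + (+0.75)·290 + (-0.45)·200 + (-0.40)·180 = 50.00
  d_3 = (-0.25)·110 + (-0.40)·290 + (+0.90)·200 + (-0.10)·180 = 18.50
  d_4 = (-0.15)·110 + (-0.15)·290 + (-0.35)·200 + (+1.00)·180 = 50.00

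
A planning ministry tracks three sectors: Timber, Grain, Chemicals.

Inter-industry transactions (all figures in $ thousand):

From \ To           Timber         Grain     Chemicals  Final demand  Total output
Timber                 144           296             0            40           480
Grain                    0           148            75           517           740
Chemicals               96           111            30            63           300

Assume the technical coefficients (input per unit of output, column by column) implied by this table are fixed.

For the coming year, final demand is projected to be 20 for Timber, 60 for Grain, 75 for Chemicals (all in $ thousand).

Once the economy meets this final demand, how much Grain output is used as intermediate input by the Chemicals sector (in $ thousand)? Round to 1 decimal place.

Technical coefficients a_ij = z_ij / X_j:
  a_11 = 144/480 = 0.30, a_21 = 0/480 = 0.00, a_31 = 96/480 = 0.20
  a_12 = 296/740 = 0.40, a_22 = 148/740 = 0.20, a_32 = 111/740 = 0.15
  a_13 = 0/300 = 0.00, a_23 = 75/300 = 0.25, a_33 = 30/300 = 0.10
I − A =
  [   0.70    -0.40     0.00]
  [   0.00     0.80    -0.25]
  [  -0.20    -0.15     0.90]
Cofactors of I−A, C_ij = (−1)^(i+j)·(minor ij) (rows/columns in the sector order above):
  C_11 = (0.80)(0.90) − (-0.25)(-0.15) = 0.6825
  C_12 = −[(0.00)(0.90) − (-0.25)(-0.20)] = 0.0500
  C_13 = (0.00)(-0.15) − (0.80)(-0.20) = 0.1600
  C_21 = −[(-0.40)(0.90) − (0.00)(-0.15)] = 0.3600
  C_22 = (0.70)(0.90) − (0.00)(-0.20) = 0.6300
  C_23 = −[(0.70)(-0.15) − (-0.40)(-0.20)] = 0.1850
  C_31 = (-0.40)(-0.25) − (0.00)(0.80) = 0.1000
  C_32 = −[(0.70)(-0.25) − (0.00)(0.00)] = 0.1750
  C_33 = (0.70)(0.80) − (-0.40)(0.00) = 0.5600
det(I−A) = Σ_j (I−A)_1j·C_1j = (0.70)(0.6825) + (-0.40)(0.0500) + (0.00)(0.1600) = 0.45775
adj(I−A) = Cᵀ =
  [ 0.6825   0.3600   0.1000]
  [ 0.0500   0.6300   0.1750]
  [ 0.1600   0.1850   0.5600]
(I − A)⁻¹ = adj(I−A) / det(I−A) ≈
  [   1.4910     0.7865     0.2185]
  [   0.1092     1.3763     0.3823]
  [   0.3495     0.4042     1.2234]
First solve x = (I − A)⁻¹ d = adj(I−A)·d / det(I−A); in particular x_3 = (0.1600·20 + 0.1850·60 + 0.5600·75) / 0.45775 = 56.30 / 0.45775 ≈ 122.993.
Intermediate flow from 2 to 3: z_23 = a_23 · x_3 = 0.25 × 56.30 / 0.45775 = 14.075 / 0.45775 ≈ 30.7.

z_23 = 30.7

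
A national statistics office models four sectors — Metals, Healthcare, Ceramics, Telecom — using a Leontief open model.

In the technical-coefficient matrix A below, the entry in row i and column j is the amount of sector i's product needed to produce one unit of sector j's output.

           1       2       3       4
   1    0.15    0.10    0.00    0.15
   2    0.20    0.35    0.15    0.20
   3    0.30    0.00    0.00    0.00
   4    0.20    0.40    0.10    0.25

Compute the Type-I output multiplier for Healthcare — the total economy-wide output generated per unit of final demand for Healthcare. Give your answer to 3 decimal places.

m_2 = 3.987

I − A =
  [   0.85    -0.10     0.00    -0.15]
  [  -0.20     0.65    -0.15    -0.20]
  [  -0.30     0.00     1.00     0.00]
  [  -0.20    -0.40    -0.10     0.75]
Compute the cofactors C_ij = (−1)^(i+j)·(3×3 minor ij) of I−A; the adjugate is their transpose:
adj(I−A) = Cᵀ =
  [ 0.407500   0.135000   0.032000   0.117500]
  [ 0.229750   0.603000   0.111125   0.206750]
  [ 0.122250   0.040500   0.295875   0.035250]
  [ 0.247500   0.363000   0.107250   0.528000]
det(I−A) = Σ_j (I−A)_1j·C_1j = (0.85)(0.407500) + (-0.10)(0.229750) + (0.00)(0.122250) + (-0.15)(0.247500) = 0.286275
(I − A)⁻¹ = adj(I−A) / det(I−A) ≈
  [   1.4235     0.4716     0.1118     0.4104]
  [   0.8025     2.1064     0.3882     0.7222]
  [   0.4270     0.1415     1.0335     0.1231]
  [   0.8646     1.2680     0.3746     1.8444]
The output multiplier for sector j is the column-j sum of the Leontief inverse (I − A)⁻¹ = adj(I−A) / det(I−A).
Column 2 of adj(I−A): (0.135000, 0.603000, 0.040500, 0.363000); det(I−A) = 0.286275.
m_2 = (0.135000 + 0.603000 + 0.040500 + 0.363000) / 0.286275 = 1.1415 / 0.286275 ≈ 3.987.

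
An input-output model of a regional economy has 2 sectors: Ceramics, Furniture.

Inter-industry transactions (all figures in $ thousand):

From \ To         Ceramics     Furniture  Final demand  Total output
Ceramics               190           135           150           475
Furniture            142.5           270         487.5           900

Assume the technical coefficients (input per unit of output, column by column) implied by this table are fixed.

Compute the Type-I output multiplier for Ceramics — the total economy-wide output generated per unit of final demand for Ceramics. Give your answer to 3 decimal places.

m_C = 2.667

Technical coefficients a_ij = z_ij / X_j:
  a_CC = 190/475 = 0.40, a_FC = 142.5/475 = 0.30
  a_CF = 135/900 = 0.15, a_FF = 270/900 = 0.30
I − A =
  [   0.60    -0.15]
  [  -0.30     0.70]
det(I−A) = (0.60)(0.70) − (-0.15)(-0.30) = 0.3750
adj(I−A) = [[0.70, 0.15], [0.30, 0.60]]
(I − A)⁻¹ = adj(I−A) / det(I−A) ≈
  [   1.8667     0.4000]
  [   0.8000     1.6000]
The output multiplier for sector j is the column-j sum of the Leontief inverse (I − A)⁻¹ = adj(I−A) / det(I−A).
Column C of adj(I−A): (0.70, 0.30); det(I−A) = 0.3750.
m_C = (0.70 + 0.30) / 0.3750 = 1.00 / 0.3750 ≈ 2.667.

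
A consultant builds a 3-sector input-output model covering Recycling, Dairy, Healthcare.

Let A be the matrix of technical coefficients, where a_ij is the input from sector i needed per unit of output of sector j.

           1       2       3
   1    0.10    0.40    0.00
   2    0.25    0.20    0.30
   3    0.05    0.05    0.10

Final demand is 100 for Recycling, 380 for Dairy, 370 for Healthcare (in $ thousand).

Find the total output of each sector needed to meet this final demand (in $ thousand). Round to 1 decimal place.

I − A =
  [   0.90    -0.40     0.00]
  [  -0.25     0.80    -0.30]
  [  -0.05    -0.05     0.90]
Cofactors of I−A, C_ij = (−1)^(i+j)·(minor ij) (rows/columns in the sector order above):
  C_11 = (0.80)(0.90) − (-0.30)(-0.05) = 0.7050
  C_12 = −[(-0.25)(0.90) − (-0.30)(-0.05)] = 0.2400
  C_13 = (-0.25)(-0.05) − (0.80)(-0.05) = 0.0525
  C_21 = −[(-0.40)(0.90) − (0.00)(-0.05)] = 0.3600
  C_22 = (0.90)(0.90) − (0.00)(-0.05) = 0.8100
  C_23 = −[(0.90)(-0.05) − (-0.40)(-0.05)] = 0.0650
  C_31 = (-0.40)(-0.30) − (0.00)(0.80) = 0.1200
  C_32 = −[(0.90)(-0.30) − (0.00)(-0.25)] = 0.2700
  C_33 = (0.90)(0.80) − (-0.40)(-0.25) = 0.6200
det(I−A) = Σ_j (I−A)_1j·C_1j = (0.90)(0.7050) + (-0.40)(0.2400) + (0.00)(0.0525) = 0.5385
adj(I−A) = Cᵀ =
  [ 0.7050   0.3600   0.1200]
  [ 0.2400   0.8100   0.2700]
  [ 0.0525   0.0650   0.6200]
(I − A)⁻¹ = adj(I−A) / det(I−A) ≈
  [   1.3092     0.6685     0.2228]
  [   0.4457     1.5042     0.5014]
  [   0.0975     0.1207     1.1513]
x = (I − A)⁻¹ d = adj(I−A)·d / det(I−A), with det(I−A) = 0.5385:
  x_1 = (0.7050·100 + 0.3600·380 + 0.1200·370) / 0.5385 = 251.70 / 0.5385 ≈ 467.4
  x_2 = (0.2400·100 + 0.8100·380 + 0.2700·370) / 0.5385 = 431.70 / 0.5385 ≈ 801.7
  x_3 = (0.0525·100 + 0.0650·380 + 0.6200·370) / 0.5385 = 259.35 / 0.5385 ≈ 481.6

x_1 = 467.4, x_2 = 801.7, x_3 = 481.6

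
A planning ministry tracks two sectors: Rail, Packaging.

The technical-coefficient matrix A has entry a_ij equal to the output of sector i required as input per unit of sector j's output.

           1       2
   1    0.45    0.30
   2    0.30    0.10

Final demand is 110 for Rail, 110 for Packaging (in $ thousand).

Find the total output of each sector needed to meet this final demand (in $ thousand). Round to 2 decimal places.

x_1 = 325.93, x_2 = 230.86

I − A =
  [   0.55    -0.30]
  [  -0.30     0.90]
det(I−A) = (0.55)(0.90) − (-0.30)(-0.30) = 0.4050
adj(I−A) = [[0.90, 0.30], [0.30, 0.55]]
(I − A)⁻¹ = adj(I−A) / det(I−A) ≈
  [   2.2222     0.7407]
  [   0.7407     1.3580]
x = (I − A)⁻¹ d = adj(I−A)·d / det(I−A), with det(I−A) = 0.4050:
  x_1 = (0.90·110 + 0.30·110) / 0.4050 = 132.00 / 0.4050 ≈ 325.93
  x_2 = (0.30·110 + 0.55·110) / 0.4050 = 93.50 / 0.4050 ≈ 230.86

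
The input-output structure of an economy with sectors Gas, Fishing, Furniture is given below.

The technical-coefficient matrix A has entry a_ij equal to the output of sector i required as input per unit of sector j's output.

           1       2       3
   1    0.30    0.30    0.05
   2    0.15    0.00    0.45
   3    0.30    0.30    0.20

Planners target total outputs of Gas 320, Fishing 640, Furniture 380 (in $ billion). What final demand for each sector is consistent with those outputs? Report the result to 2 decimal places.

d_1 = 13.00, d_2 = 421.00, d_3 = 16.00

I − A =
  [   0.70    -0.30    -0.05]
  [  -0.15     1.00    -0.45]
  [  -0.30    -0.30     0.80]
d = (I − A) x:
  d_1 = (+0.70)·320 + (-0.30)·640 + (-0.05)·380 = 13.00
  d_2 = (-0.15)·320 + (+1.00)·640 + (-0.45)·380 = 421.00
  d_3 = (-0.30)·320 + (-0.30)·640 + (+0.80)·380 = 16.00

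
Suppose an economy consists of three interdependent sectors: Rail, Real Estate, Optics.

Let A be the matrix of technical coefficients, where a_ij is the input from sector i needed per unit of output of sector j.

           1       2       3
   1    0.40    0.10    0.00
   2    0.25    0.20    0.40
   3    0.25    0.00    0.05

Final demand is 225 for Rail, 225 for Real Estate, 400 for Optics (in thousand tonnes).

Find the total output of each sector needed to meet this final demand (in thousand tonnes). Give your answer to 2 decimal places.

I − A =
  [   0.60    -0.10     0.00]
  [  -0.25     0.80    -0.40]
  [  -0.25     0.00     0.95]
Cofactors of I−A, C_ij = (−1)^(i+j)·(minor ij) (rows/columns in the sector order above):
  C_11 = (0.80)(0.95) − (-0.40)(0.00) = 0.7600
  C_12 = −[(-0.25)(0.95) − (-0.40)(-0.25)] = 0.3375
  C_13 = (-0.25)(0.00) − (0.80)(-0.25) = 0.2000
  C_21 = −[(-0.10)(0.95) − (0.00)(0.00)] = 0.0950
  C_22 = (0.60)(0.95) − (0.00)(-0.25) = 0.5700
  C_23 = −[(0.60)(0.00) − (-0.10)(-0.25)] = 0.0250
  C_31 = (-0.10)(-0.40) − (0.00)(0.80) = 0.0400
  C_32 = −[(0.60)(-0.40) − (0.00)(-0.25)] = 0.2400
  C_33 = (0.60)(0.80) − (-0.10)(-0.25) = 0.4550
det(I−A) = Σ_j (I−A)_1j·C_1j = (0.60)(0.7600) + (-0.10)(0.3375) + (0.00)(0.2000) = 0.42225
adj(I−A) = Cᵀ =
  [ 0.7600   0.0950   0.0400]
  [ 0.3375   0.5700   0.2400]
  [ 0.2000   0.0250   0.4550]
(I − A)⁻¹ = adj(I−A) / det(I−A) ≈
  [   1.7999     0.2250     0.0947]
  [   0.7993     1.3499     0.5684]
  [   0.4737     0.0592     1.0776]
x = (I − A)⁻¹ d = adj(I−A)·d / det(I−A), with det(I−A) = 0.42225:
  x_1 = (0.7600·225 + 0.0950·225 + 0.0400·400) / 0.42225 = 208.375 / 0.42225 ≈ 493.49
  x_2 = (0.3375·225 + 0.5700·225 + 0.2400·400) / 0.42225 = 300.1875 / 0.42225 ≈ 710.92
  x_3 = (0.2000·225 + 0.0250·225 + 0.4550·400) / 0.42225 = 232.625 / 0.42225 ≈ 550.92

x_1 = 493.49, x_2 = 710.92, x_3 = 550.92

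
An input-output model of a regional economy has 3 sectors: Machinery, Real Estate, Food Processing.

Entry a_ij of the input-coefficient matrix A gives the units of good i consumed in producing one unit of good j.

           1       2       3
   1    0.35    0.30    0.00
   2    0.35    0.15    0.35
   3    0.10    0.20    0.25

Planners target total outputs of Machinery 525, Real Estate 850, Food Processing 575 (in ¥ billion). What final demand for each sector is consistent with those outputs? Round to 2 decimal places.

d_1 = 86.25, d_2 = 337.50, d_3 = 208.75

I − A =
  [   0.65    -0.30     0.00]
  [  -0.35     0.85    -0.35]
  [  -0.10    -0.20     0.75]
d = (I − A) x:
  d_1 = (+0.65)·525 + (-0.30)·850 + (+0.00)·575 = 86.25
  d_2 = (-0.35)·525 + (+0.85)·850 + (-0.35)·575 = 337.50
  d_3 = (-0.10)·525 + (-0.20)·850 + (+0.75)·575 = 208.75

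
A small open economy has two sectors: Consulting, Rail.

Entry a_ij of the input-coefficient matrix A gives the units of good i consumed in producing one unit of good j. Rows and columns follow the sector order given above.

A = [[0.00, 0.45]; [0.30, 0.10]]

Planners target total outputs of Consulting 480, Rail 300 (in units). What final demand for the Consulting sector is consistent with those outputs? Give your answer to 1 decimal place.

d_1 = 345.0

I − A =
  [   1.00    -0.45]
  [  -0.30     0.90]
d = (I − A) x:
  d_1 = (+1.00)·480 + (-0.45)·300 = 345.0
  d_2 = (-0.30)·480 + (+0.90)·300 = 126.0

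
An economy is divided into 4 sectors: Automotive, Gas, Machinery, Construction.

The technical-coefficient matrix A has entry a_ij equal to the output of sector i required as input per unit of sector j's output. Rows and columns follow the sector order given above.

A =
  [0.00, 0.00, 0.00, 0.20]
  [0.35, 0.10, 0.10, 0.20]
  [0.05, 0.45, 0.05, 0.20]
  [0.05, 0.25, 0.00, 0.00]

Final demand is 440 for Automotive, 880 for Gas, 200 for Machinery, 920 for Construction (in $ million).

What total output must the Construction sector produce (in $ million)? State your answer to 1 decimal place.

x_C = 1384.5

I − A =
  [   1.00     0.00     0.00    -0.20]
  [  -0.35     0.90    -0.10    -0.20]
  [  -0.05    -0.45     0.95    -0.20]
  [  -0.05    -0.25     0.00     1.00]
Compute the cofactors C_ij = (−1)^(i+j)·(3×3 minor ij) of I−A; the adjugate is their transpose:
adj(I−A) = Cᵀ =
  [ 0.757500   0.047500   0.005000   0.162000]
  [ 0.348000   0.940500   0.099000   0.277500]
  [ 0.231000   0.498000   0.823500   0.310500]
  [ 0.124875   0.237500   0.025000   0.810000]
det(I−A) = Σ_j (I−A)_1j·C_1j = (1.00)(0.757500) + (0.00)(0.348000) + (0.00)(0.231000) + (-0.20)(0.124875) = 0.732525
(I − A)⁻¹ = adj(I−A) / det(I−A) ≈
  [   1.0341     0.0648     0.0068     0.2212]
  [   0.4751     1.2839     0.1351     0.3788]
  [   0.3153     0.6798     1.1242     0.4239]
  [   0.1705     0.3242     0.0341     1.1058]
x = (I − A)⁻¹ d = adj(I−A)·d / det(I−A), with det(I−A) = 0.732525:
  x_A = (0.757500·440 + 0.047500·880 + 0.005000·200 + 0.162000·920) / 0.732525 = 525.14 / 0.732525 ≈ 716.9
  x_G = (0.348000·440 + 0.940500·880 + 0.099000·200 + 0.277500·920) / 0.732525 = 1255.86 / 0.732525 ≈ 1714.4
  x_M = (0.231000·440 + 0.498000·880 + 0.823500·200 + 0.310500·920) / 0.732525 = 990.24 / 0.732525 ≈ 1351.8
  x_C = (0.124875·440 + 0.237500·880 + 0.025000·200 + 0.810000·920) / 0.732525 = 1014.145 / 0.732525 ≈ 1384.5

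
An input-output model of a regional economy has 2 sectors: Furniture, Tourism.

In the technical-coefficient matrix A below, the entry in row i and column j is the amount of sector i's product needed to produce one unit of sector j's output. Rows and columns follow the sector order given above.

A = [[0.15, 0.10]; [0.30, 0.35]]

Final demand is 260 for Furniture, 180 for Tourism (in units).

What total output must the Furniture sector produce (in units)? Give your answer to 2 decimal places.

x_1 = 357.89

I − A =
  [   0.85    -0.10]
  [  -0.30     0.65]
det(I−A) = (0.85)(0.65) − (-0.10)(-0.30) = 0.5225
adj(I−A) = [[0.65, 0.10], [0.30, 0.85]]
(I − A)⁻¹ = adj(I−A) / det(I−A) ≈
  [   1.2440     0.1914]
  [   0.5742     1.6268]
x = (I − A)⁻¹ d = adj(I−A)·d / det(I−A), with det(I−A) = 0.5225:
  x_1 = (0.65·260 + 0.10·180) / 0.5225 = 187.00 / 0.5225 ≈ 357.89
  x_2 = (0.30·260 + 0.85·180) / 0.5225 = 231.00 / 0.5225 ≈ 442.11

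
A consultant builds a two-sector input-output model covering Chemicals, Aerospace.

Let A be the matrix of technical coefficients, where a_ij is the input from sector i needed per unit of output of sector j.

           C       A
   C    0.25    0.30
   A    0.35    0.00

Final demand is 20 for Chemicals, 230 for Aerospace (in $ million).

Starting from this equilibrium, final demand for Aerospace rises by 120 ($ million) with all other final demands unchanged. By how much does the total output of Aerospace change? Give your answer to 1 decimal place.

Δx_A = 139.5

I − A =
  [   0.75    -0.30]
  [  -0.35     1.00]
det(I−A) = (0.75)(1.00) − (-0.30)(-0.35) = 0.6450
adj(I−A) = [[1.00, 0.30], [0.35, 0.75]]
(I − A)⁻¹ = adj(I−A) / det(I−A) ≈
  [   1.5504     0.4651]
  [   0.5426     1.1628]
Δx = (I − A)⁻¹ Δd with Δd having +120 in the Aerospace component and 0 elsewhere.
So Δx_A = L_AA · (+120), where L_AA = adj(I−A)_AA / det(I−A) = 0.75 / 0.6450.
Δx_A = 0.75 × (+120) / 0.6450 = 90.00 / 0.6450 ≈ 139.5.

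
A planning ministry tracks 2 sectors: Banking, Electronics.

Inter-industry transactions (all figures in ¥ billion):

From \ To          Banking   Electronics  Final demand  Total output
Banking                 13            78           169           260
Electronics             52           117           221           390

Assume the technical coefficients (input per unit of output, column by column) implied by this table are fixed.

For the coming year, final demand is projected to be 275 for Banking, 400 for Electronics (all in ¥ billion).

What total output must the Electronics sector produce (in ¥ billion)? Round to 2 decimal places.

Technical coefficients a_ij = z_ij / X_j:
  a_BB = 13/260 = 0.05, a_EB = 52/260 = 0.20
  a_BE = 78/390 = 0.20, a_EE = 117/390 = 0.30
I − A =
  [   0.95    -0.20]
  [  -0.20     0.70]
det(I−A) = (0.95)(0.70) − (-0.20)(-0.20) = 0.6250
adj(I−A) = [[0.70, 0.20], [0.20, 0.95]]
(I − A)⁻¹ = adj(I−A) / det(I−A) ≈
  [   1.1200     0.3200]
  [   0.3200     1.5200]
x = (I − A)⁻¹ d = adj(I−A)·d / det(I−A), with det(I−A) = 0.6250:
  x_B = (0.70·275 + 0.20·400) / 0.6250 = 272.50 / 0.6250 = 436.00
  x_E = (0.20·275 + 0.95·400) / 0.6250 = 435.00 / 0.6250 = 696.00

x_E = 696.00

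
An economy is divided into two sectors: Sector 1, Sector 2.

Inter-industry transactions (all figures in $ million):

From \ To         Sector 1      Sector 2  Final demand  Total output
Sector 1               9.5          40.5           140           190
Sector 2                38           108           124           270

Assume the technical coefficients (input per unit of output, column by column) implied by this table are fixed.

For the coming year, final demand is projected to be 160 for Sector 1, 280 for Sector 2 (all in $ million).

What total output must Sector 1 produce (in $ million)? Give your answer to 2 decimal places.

Technical coefficients a_ij = z_ij / X_j:
  a_11 = 9.5/190 = 0.05, a_21 = 38/190 = 0.20
  a_12 = 40.5/270 = 0.15, a_22 = 108/270 = 0.40
I − A =
  [   0.95    -0.15]
  [  -0.20     0.60]
det(I−A) = (0.95)(0.60) − (-0.15)(-0.20) = 0.5400
adj(I−A) = [[0.60, 0.15], [0.20, 0.95]]
(I − A)⁻¹ = adj(I−A) / det(I−A) ≈
  [   1.1111     0.2778]
  [   0.3704     1.7593]
x = (I − A)⁻¹ d = adj(I−A)·d / det(I−A), with det(I−A) = 0.5400:
  x_1 = (0.60·160 + 0.15·280) / 0.5400 = 138.00 / 0.5400 ≈ 255.56
  x_2 = (0.20·160 + 0.95·280) / 0.5400 = 298.00 / 0.5400 ≈ 551.85

x_1 = 255.56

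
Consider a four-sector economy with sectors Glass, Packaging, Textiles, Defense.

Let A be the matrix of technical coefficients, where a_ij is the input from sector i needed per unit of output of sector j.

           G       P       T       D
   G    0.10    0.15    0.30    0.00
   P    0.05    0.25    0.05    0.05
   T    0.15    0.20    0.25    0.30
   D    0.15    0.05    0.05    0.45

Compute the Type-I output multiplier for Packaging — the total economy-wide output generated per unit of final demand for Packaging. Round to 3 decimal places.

m_P = 2.739

I − A =
  [   0.90    -0.15    -0.30     0.00]
  [  -0.05     0.75    -0.05    -0.05]
  [  -0.15    -0.20     0.75    -0.30]
  [  -0.15    -0.05    -0.05     0.55]
Compute the cofactors C_ij = (−1)^(i+j)·(3×3 minor ij) of I−A; the adjugate is their transpose:
adj(I−A) = Cᵀ =
  [ 0.289500   0.097125   0.127500   0.078375]
  [ 0.032250   0.319500   0.037500   0.049500]
  [ 0.103000   0.131625   0.363750   0.210375]
  [ 0.091250   0.067500   0.071250   0.453750]
det(I−A) = Σ_j (I−A)_1j·C_1j = (0.90)(0.289500) + (-0.15)(0.032250) + (-0.30)(0.103000) + (0.00)(0.091250) = 0.2248125
(I − A)⁻¹ = adj(I−A) / det(I−A) ≈
  [   1.2877     0.4320     0.5671     0.3486]
  [   0.1435     1.4212     0.1668     0.2202]
  [   0.4582     0.5855     1.6180     0.9358]
  [   0.4059     0.3003     0.3169     2.0183]
The output multiplier for sector j is the column-j sum of the Leontief inverse (I − A)⁻¹ = adj(I−A) / det(I−A).
Column P of adj(I−A): (0.097125, 0.319500, 0.131625, 0.067500); det(I−A) = 0.2248125.
m_P = (0.097125 + 0.319500 + 0.131625 + 0.067500) / 0.2248125 = 0.61575 / 0.2248125 ≈ 2.739.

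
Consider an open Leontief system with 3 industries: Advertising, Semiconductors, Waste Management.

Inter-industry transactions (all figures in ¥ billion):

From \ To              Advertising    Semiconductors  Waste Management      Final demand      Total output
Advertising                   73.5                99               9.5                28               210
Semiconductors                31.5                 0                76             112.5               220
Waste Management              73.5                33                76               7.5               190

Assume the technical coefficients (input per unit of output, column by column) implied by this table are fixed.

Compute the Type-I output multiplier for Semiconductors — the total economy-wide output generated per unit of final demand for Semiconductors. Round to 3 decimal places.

Technical coefficients a_ij = z_ij / X_j:
  a_AA = 73.5/210 = 0.35, a_SA = 31.5/210 = 0.15, a_WA = 73.5/210 = 0.35
  a_AS = 99/220 = 0.45, a_SS = 0/220 = 0.00, a_WS = 33/220 = 0.15
  a_AW = 9.5/190 = 0.05, a_SW = 76/190 = 0.40, a_WW = 76/190 = 0.40
I − A =
  [   0.65    -0.45    -0.05]
  [  -0.15     1.00    -0.40]
  [  -0.35    -0.15     0.60]
Cofactors of I−A, C_ij = (−1)^(i+j)·(minor ij) (rows/columns in the sector order above):
  C_11 = (1.00)(0.60) − (-0.40)(-0.15) = 0.5400
  C_12 = −[(-0.15)(0.60) − (-0.40)(-0.35)] = 0.2300
  C_13 = (-0.15)(-0.15) − (1.00)(-0.35) = 0.3725
  C_21 = −[(-0.45)(0.60) − (-0.05)(-0.15)] = 0.2775
  C_22 = (0.65)(0.60) − (-0.05)(-0.35) = 0.3725
  C_23 = −[(0.65)(-0.15) − (-0.45)(-0.35)] = 0.2550
  C_31 = (-0.45)(-0.40) − (-0.05)(1.00) = 0.2300
  C_32 = −[(0.65)(-0.40) − (-0.05)(-0.15)] = 0.2675
  C_33 = (0.65)(1.00) − (-0.45)(-0.15) = 0.5825
det(I−A) = Σ_j (I−A)_1j·C_1j = (0.65)(0.5400) + (-0.45)(0.2300) + (-0.05)(0.3725) = 0.228875
adj(I−A) = Cᵀ =
  [ 0.5400   0.2775   0.2300]
  [ 0.2300   0.3725   0.2675]
  [ 0.3725   0.2550   0.5825]
(I − A)⁻¹ = adj(I−A) / det(I−A) ≈
  [   2.3594     1.2125     1.0049]
  [   1.0049     1.6275     1.1688]
  [   1.6275     1.1141     2.5451]
The output multiplier for sector j is the column-j sum of the Leontief inverse (I − A)⁻¹ = adj(I−A) / det(I−A).
Column S of adj(I−A): (0.2775, 0.3725, 0.2550); det(I−A) = 0.228875.
m_S = (0.2775 + 0.3725 + 0.2550) / 0.228875 = 0.905 / 0.228875 ≈ 3.954.

m_S = 3.954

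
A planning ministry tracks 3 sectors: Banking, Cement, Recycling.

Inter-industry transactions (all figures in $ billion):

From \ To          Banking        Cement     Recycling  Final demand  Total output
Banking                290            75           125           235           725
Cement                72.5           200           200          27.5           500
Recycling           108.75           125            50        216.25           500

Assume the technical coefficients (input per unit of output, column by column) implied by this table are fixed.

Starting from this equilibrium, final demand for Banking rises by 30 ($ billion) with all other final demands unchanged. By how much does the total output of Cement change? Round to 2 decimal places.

Δx_C = 21.15

Technical coefficients a_ij = z_ij / X_j:
  a_BB = 290/725 = 0.40, a_CB = 72.5/725 = 0.10, a_RB = 108.75/725 = 0.15
  a_BC = 75/500 = 0.15, a_CC = 200/500 = 0.40, a_RC = 125/500 = 0.25
  a_BR = 125/500 = 0.25, a_CR = 200/500 = 0.40, a_RR = 50/500 = 0.10
I − A =
  [   0.60    -0.15    -0.25]
  [  -0.10     0.60    -0.40]
  [  -0.15    -0.25     0.90]
Cofactors of I−A, C_ij = (−1)^(i+j)·(minor ij) (rows/columns in the sector order above):
  C_11 = (0.60)(0.90) − (-0.40)(-0.25) = 0.4400
  C_12 = −[(-0.10)(0.90) − (-0.40)(-0.15)] = 0.1500
  C_13 = (-0.10)(-0.25) − (0.60)(-0.15) = 0.1150
  C_21 = −[(-0.15)(0.90) − (-0.25)(-0.25)] = 0.1975
  C_22 = (0.60)(0.90) − (-0.25)(-0.15) = 0.5025
  C_23 = −[(0.60)(-0.25) − (-0.15)(-0.15)] = 0.1725
  C_31 = (-0.15)(-0.40) − (-0.25)(0.60) = 0.2100
  C_32 = −[(0.60)(-0.40) − (-0.25)(-0.10)] = 0.2650
  C_33 = (0.60)(0.60) − (-0.15)(-0.10) = 0.3450
det(I−A) = Σ_j (I−A)_1j·C_1j = (0.60)(0.4400) + (-0.15)(0.1500) + (-0.25)(0.1150) = 0.21275
adj(I−A) = Cᵀ =
  [ 0.4400   0.1975   0.2100]
  [ 0.1500   0.5025   0.2650]
  [ 0.1150   0.1725   0.3450]
(I − A)⁻¹ = adj(I−A) / det(I−A) ≈
  [   2.0682     0.9283     0.9871]
  [   0.7051     2.3619     1.2456]
  [   0.5405     0.8108     1.6216]
Δx = (I − A)⁻¹ Δd with Δd having +30 in the Banking component and 0 elsewhere.
So Δx_C = L_CB · (+30), where L_CB = adj(I−A)_CB / det(I−A) = 0.1500 / 0.21275.
Δx_C = 0.1500 × (+30) / 0.21275 = 4.50 / 0.21275 ≈ 21.15.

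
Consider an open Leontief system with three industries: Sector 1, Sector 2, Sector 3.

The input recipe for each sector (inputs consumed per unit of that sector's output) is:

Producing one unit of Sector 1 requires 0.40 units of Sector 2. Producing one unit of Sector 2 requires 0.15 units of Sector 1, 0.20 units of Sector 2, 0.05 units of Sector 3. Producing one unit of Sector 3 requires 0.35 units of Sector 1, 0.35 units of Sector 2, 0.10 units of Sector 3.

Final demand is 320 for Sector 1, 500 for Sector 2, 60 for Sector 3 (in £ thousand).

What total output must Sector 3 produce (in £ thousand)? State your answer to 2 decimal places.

I − A =
  [   1.00    -0.15    -0.35]
  [  -0.40     0.80    -0.35]
  [   0.00    -0.05     0.90]
Cofactors of I−A, C_ij = (−1)^(i+j)·(minor ij) (rows/columns in the sector order above):
  C_11 = (0.80)(0.90) − (-0.35)(-0.05) = 0.7025
  C_12 = −[(-0.40)(0.90) − (-0.35)(0.00)] = 0.3600
  C_13 = (-0.40)(-0.05) − (0.80)(0.00) = 0.0200
  C_21 = −[(-0.15)(0.90) − (-0.35)(-0.05)] = 0.1525
  C_22 = (1.00)(0.90) − (-0.35)(0.00) = 0.9000
  C_23 = −[(1.00)(-0.05) − (-0.15)(0.00)] = 0.0500
  C_31 = (-0.15)(-0.35) − (-0.35)(0.80) = 0.3325
  C_32 = −[(1.00)(-0.35) − (-0.35)(-0.40)] = 0.4900
  C_33 = (1.00)(0.80) − (-0.15)(-0.40) = 0.7400
det(I−A) = Σ_j (I−A)_1j·C_1j = (1.00)(0.7025) + (-0.15)(0.3600) + (-0.35)(0.0200) = 0.6415
adj(I−A) = Cᵀ =
  [ 0.7025   0.1525   0.3325]
  [ 0.3600   0.9000   0.4900]
  [ 0.0200   0.0500   0.7400]
(I − A)⁻¹ = adj(I−A) / det(I−A) ≈
  [   1.0951     0.2377     0.5183]
  [   0.5612     1.4030     0.7638]
  [   0.0312     0.0779     1.1535]
x = (I − A)⁻¹ d = adj(I−A)·d / det(I−A), with det(I−A) = 0.6415:
  x_1 = (0.7025·320 + 0.1525·500 + 0.3325·60) / 0.6415 = 321.00 / 0.6415 ≈ 500.39
  x_2 = (0.3600·320 + 0.9000·500 + 0.4900·60) / 0.6415 = 594.60 / 0.6415 ≈ 926.89
  x_3 = (0.0200·320 + 0.0500·500 + 0.7400·60) / 0.6415 = 75.80 / 0.6415 ≈ 118.16

x_3 = 118.16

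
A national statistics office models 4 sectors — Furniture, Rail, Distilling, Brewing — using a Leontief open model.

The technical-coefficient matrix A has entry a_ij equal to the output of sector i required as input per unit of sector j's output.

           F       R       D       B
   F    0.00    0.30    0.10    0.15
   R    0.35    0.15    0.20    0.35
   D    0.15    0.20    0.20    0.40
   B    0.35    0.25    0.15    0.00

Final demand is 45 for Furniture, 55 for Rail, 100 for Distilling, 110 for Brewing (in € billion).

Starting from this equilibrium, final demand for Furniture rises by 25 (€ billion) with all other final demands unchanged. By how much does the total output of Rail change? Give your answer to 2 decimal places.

I − A =
  [   1.00    -0.30    -0.10    -0.15]
  [  -0.35     0.85    -0.20    -0.35]
  [  -0.15    -0.20     0.80    -0.40]
  [  -0.35    -0.25    -0.15     1.00]
Compute the cofactors C_ij = (−1)^(i+j)·(3×3 minor ij) of I−A; the adjugate is their transpose:
adj(I−A) = Cᵀ =
  [ 0.488500   0.286500   0.178625   0.245000]
  [ 0.422875   0.665625   0.297125   0.415250]
  [ 0.362875   0.382125   0.563000   0.413375]
  [ 0.331125   0.324000   0.221250   0.527250]
det(I−A) = Σ_j (I−A)_1j·C_1j = (1.00)(0.488500) + (-0.30)(0.422875) + (-0.10)(0.362875) + (-0.15)(0.331125) = 0.27568125
(I − A)⁻¹ = adj(I−A) / det(I−A) ≈
  [   1.7720     1.0392     0.6479     0.8887]
  [   1.5339     2.4145     1.0778     1.5063]
  [   1.3163     1.3861     2.0422     1.4995]
  [   1.2011     1.1753     0.8026     1.9125]
Δx = (I − A)⁻¹ Δd with Δd having +25 in the Furniture component and 0 elsewhere.
So Δx_R = L_RF · (+25), where L_RF = adj(I−A)_RF / det(I−A) = 0.422875 / 0.27568125.
Δx_R = 0.422875 × (+25) / 0.27568125 = 10.571875 / 0.27568125 ≈ 38.35.

Δx_R = 38.35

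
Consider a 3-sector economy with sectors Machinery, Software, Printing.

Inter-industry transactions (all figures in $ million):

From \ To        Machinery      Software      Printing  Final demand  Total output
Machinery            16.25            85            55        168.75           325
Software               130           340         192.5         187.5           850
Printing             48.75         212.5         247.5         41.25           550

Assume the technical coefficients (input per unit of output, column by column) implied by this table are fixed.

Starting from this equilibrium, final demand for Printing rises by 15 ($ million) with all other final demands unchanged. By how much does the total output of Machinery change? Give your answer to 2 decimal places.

Δx_1 = 7.74

Technical coefficients a_ij = z_ij / X_j:
  a_11 = 16.25/325 = 0.05, a_21 = 130/325 = 0.40, a_31 = 48.75/325 = 0.15
  a_12 = 85/850 = 0.10, a_22 = 340/850 = 0.40, a_32 = 212.5/850 = 0.25
  a_13 = 55/550 = 0.10, a_23 = 192.5/550 = 0.35, a_33 = 247.5/550 = 0.45
I − A =
  [   0.95    -0.10    -0.10]
  [  -0.40     0.60    -0.35]
  [  -0.15    -0.25     0.55]
Cofactors of I−A, C_ij = (−1)^(i+j)·(minor ij) (rows/columns in the sector order above):
  C_11 = (0.60)(0.55) − (-0.35)(-0.25) = 0.2425
  C_12 = −[(-0.40)(0.55) − (-0.35)(-0.15)] = 0.2725
  C_13 = (-0.40)(-0.25) − (0.60)(-0.15) = 0.1900
  C_21 = −[(-0.10)(0.55) − (-0.10)(-0.25)] = 0.0800
  C_22 = (0.95)(0.55) − (-0.10)(-0.15) = 0.5075
  C_23 = −[(0.95)(-0.25) − (-0.10)(-0.15)] = 0.2525
  C_31 = (-0.10)(-0.35) − (-0.10)(0.60) = 0.0950
  C_32 = −[(0.95)(-0.35) − (-0.10)(-0.40)] = 0.3725
  C_33 = (0.95)(0.60) − (-0.10)(-0.40) = 0.5300
det(I−A) = Σ_j (I−A)_1j·C_1j = (0.95)(0.2425) + (-0.10)(0.2725) + (-0.10)(0.1900) = 0.184125
adj(I−A) = Cᵀ =
  [ 0.2425   0.0800   0.0950]
  [ 0.2725   0.5075   0.3725]
  [ 0.1900   0.2525   0.5300]
(I − A)⁻¹ = adj(I−A) / det(I−A) ≈
  [   1.3170     0.4345     0.5160]
  [   1.4800     2.7563     2.0231]
  [   1.0319     1.3714     2.8785]
Δx = (I − A)⁻¹ Δd with Δd having +15 in the Printing component and 0 elsewhere.
So Δx_1 = L_13 · (+15), where L_13 = adj(I−A)_13 / det(I−A) = 0.0950 / 0.184125.
Δx_1 = 0.0950 × (+15) / 0.184125 = 1.425 / 0.184125 ≈ 7.74.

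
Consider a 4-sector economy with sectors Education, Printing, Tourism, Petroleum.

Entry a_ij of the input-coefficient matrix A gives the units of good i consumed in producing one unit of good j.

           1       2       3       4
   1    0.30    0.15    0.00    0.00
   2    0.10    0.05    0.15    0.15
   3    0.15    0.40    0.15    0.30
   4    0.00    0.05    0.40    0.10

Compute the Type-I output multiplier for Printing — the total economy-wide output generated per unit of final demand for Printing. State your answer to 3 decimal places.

m_2 = 2.772

I − A =
  [   0.70    -0.15     0.00     0.00]
  [  -0.10     0.95    -0.15    -0.15]
  [  -0.15    -0.40     0.85    -0.30]
  [   0.00    -0.05    -0.40     0.90]
Compute the cofactors C_ij = (−1)^(i+j)·(3×3 minor ij) of I−A; the adjugate is their transpose:
adj(I−A) = Cᵀ =
  [ 0.526125   0.096750   0.029250   0.025875]
  [ 0.093750   0.451500   0.136500   0.120750]
  [ 0.164625   0.282750   0.579750   0.240375]
  [ 0.078375   0.150750   0.265250   0.507125]
det(I−A) = Σ_j (I−A)_1j·C_1j = (0.70)(0.526125) + (-0.15)(0.093750) + (0.00)(0.164625) + (0.00)(0.078375) = 0.354225
(I − A)⁻¹ = adj(I−A) / det(I−A) ≈
  [   1.4853     0.2731     0.0826     0.0730]
  [   0.2647     1.2746     0.3853     0.3409]
  [   0.4647     0.7982     1.6367     0.6786]
  [   0.2213     0.4256     0.7488     1.4316]
The output multiplier for sector j is the column-j sum of the Leontief inverse (I − A)⁻¹ = adj(I−A) / det(I−A).
Column 2 of adj(I−A): (0.096750, 0.451500, 0.282750, 0.150750); det(I−A) = 0.354225.
m_2 = (0.096750 + 0.451500 + 0.282750 + 0.150750) / 0.354225 = 0.98175 / 0.354225 ≈ 2.772.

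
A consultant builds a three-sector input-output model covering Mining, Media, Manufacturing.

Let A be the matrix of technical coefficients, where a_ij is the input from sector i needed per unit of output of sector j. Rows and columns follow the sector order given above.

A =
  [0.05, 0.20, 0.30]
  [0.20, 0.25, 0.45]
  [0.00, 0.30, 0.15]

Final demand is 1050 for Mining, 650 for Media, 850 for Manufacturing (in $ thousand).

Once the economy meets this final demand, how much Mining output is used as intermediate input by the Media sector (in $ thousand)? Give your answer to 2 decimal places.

I − A =
  [   0.95    -0.20    -0.30]
  [  -0.20     0.75    -0.45]
  [   0.00    -0.30     0.85]
Cofactors of I−A, C_ij = (−1)^(i+j)·(minor ij) (rows/columns in the sector order above):
  C_11 = (0.75)(0.85) − (-0.45)(-0.30) = 0.5025
  C_12 = −[(-0.20)(0.85) − (-0.45)(0.00)] = 0.1700
  C_13 = (-0.20)(-0.30) − (0.75)(0.00) = 0.0600
  C_21 = −[(-0.20)(0.85) − (-0.30)(-0.30)] = 0.2600
  C_22 = (0.95)(0.85) − (-0.30)(0.00) = 0.8075
  C_23 = −[(0.95)(-0.30) − (-0.20)(0.00)] = 0.2850
  C_31 = (-0.20)(-0.45) − (-0.30)(0.75) = 0.3150
  C_32 = −[(0.95)(-0.45) − (-0.30)(-0.20)] = 0.4875
  C_33 = (0.95)(0.75) − (-0.20)(-0.20) = 0.6725
det(I−A) = Σ_j (I−A)_1j·C_1j = (0.95)(0.5025) + (-0.20)(0.1700) + (-0.30)(0.0600) = 0.425375
adj(I−A) = Cᵀ =
  [ 0.5025   0.2600   0.3150]
  [ 0.1700   0.8075   0.4875]
  [ 0.0600   0.2850   0.6725]
(I − A)⁻¹ = adj(I−A) / det(I−A) ≈
  [   1.1813     0.6112     0.7405]
  [   0.3996     1.8983     1.1460]
  [   0.1411     0.6700     1.5810]
First solve x = (I − A)⁻¹ d = adj(I−A)·d / det(I−A); in particular x_2 = (0.1700·1050 + 0.8075·650 + 0.4875·850) / 0.425375 = 1117.75 / 0.425375 ≈ 2627.6815.
Intermediate flow from 1 to 2: z_12 = a_12 · x_2 = 0.20 × 1117.75 / 0.425375 = 223.55 / 0.425375 ≈ 525.54.

z_12 = 525.54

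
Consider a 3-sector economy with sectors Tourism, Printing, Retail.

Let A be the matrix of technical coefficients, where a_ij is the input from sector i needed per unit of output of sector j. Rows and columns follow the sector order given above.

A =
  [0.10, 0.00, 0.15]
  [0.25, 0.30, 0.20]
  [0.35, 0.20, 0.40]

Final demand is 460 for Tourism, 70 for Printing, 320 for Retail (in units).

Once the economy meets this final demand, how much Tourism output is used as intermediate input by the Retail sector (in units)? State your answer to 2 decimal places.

I − A =
  [   0.90     0.00    -0.15]
  [  -0.25     0.70    -0.20]
  [  -0.35    -0.20     0.60]
Cofactors of I−A, C_ij = (−1)^(i+j)·(minor ij) (rows/columns in the sector order above):
  C_11 = (0.70)(0.60) − (-0.20)(-0.20) = 0.3800
  C_12 = −[(-0.25)(0.60) − (-0.20)(-0.35)] = 0.2200
  C_13 = (-0.25)(-0.20) − (0.70)(-0.35) = 0.2950
  C_21 = −[(0.00)(0.60) − (-0.15)(-0.20)] = 0.0300
  C_22 = (0.90)(0.60) − (-0.15)(-0.35) = 0.4875
  C_23 = −[(0.90)(-0.20) − (0.00)(-0.35)] = 0.1800
  C_31 = (0.00)(-0.20) − (-0.15)(0.70) = 0.1050
  C_32 = −[(0.90)(-0.20) − (-0.15)(-0.25)] = 0.2175
  C_33 = (0.90)(0.70) − (0.00)(-0.25) = 0.6300
det(I−A) = Σ_j (I−A)_1j·C_1j = (0.90)(0.3800) + (0.00)(0.2200) + (-0.15)(0.2950) = 0.29775
adj(I−A) = Cᵀ =
  [ 0.3800   0.0300   0.1050]
  [ 0.2200   0.4875   0.2175]
  [ 0.2950   0.1800   0.6300]
(I − A)⁻¹ = adj(I−A) / det(I−A) ≈
  [   1.2762     0.1008     0.3526]
  [   0.7389     1.6373     0.7305]
  [   0.9908     0.6045     2.1159]
First solve x = (I − A)⁻¹ d = adj(I−A)·d / det(I−A); in particular x_R = (0.2950·460 + 0.1800·70 + 0.6300·320) / 0.29775 = 349.90 / 0.29775 ≈ 1175.1469.
Intermediate flow from T to R: z_TR = a_TR · x_R = 0.15 × 349.90 / 0.29775 = 52.485 / 0.29775 ≈ 176.27.

z_TR = 176.27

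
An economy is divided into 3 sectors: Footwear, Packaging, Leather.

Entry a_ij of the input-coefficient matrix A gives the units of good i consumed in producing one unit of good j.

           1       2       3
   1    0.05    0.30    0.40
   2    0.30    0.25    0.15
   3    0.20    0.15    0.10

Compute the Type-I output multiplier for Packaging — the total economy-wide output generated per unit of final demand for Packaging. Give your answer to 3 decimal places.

I − A =
  [   0.95    -0.30    -0.40]
  [  -0.30     0.75    -0.15]
  [  -0.20    -0.15     0.90]
Cofactors of I−A, C_ij = (−1)^(i+j)·(minor ij) (rows/columns in the sector order above):
  C_11 = (0.75)(0.90) − (-0.15)(-0.15) = 0.6525
  C_12 = −[(-0.30)(0.90) − (-0.15)(-0.20)] = 0.3000
  C_13 = (-0.30)(-0.15) − (0.75)(-0.20) = 0.1950
  C_21 = −[(-0.30)(0.90) − (-0.40)(-0.15)] = 0.3300
  C_22 = (0.95)(0.90) − (-0.40)(-0.20) = 0.7750
  C_23 = −[(0.95)(-0.15) − (-0.30)(-0.20)] = 0.2025
  C_31 = (-0.30)(-0.15) − (-0.40)(0.75) = 0.3450
  C_32 = −[(0.95)(-0.15) − (-0.40)(-0.30)] = 0.2625
  C_33 = (0.95)(0.75) − (-0.30)(-0.30) = 0.6225
det(I−A) = Σ_j (I−A)_1j·C_1j = (0.95)(0.6525) + (-0.30)(0.3000) + (-0.40)(0.1950) = 0.451875
adj(I−A) = Cᵀ =
  [ 0.6525   0.3300   0.3450]
  [ 0.3000   0.7750   0.2625]
  [ 0.1950   0.2025   0.6225]
(I − A)⁻¹ = adj(I−A) / det(I−A) ≈
  [   1.4440     0.7303     0.7635]
  [   0.6639     1.7151     0.5809]
  [   0.4315     0.4481     1.3776]
The output multiplier for sector j is the column-j sum of the Leontief inverse (I − A)⁻¹ = adj(I−A) / det(I−A).
Column 2 of adj(I−A): (0.3300, 0.7750, 0.2025); det(I−A) = 0.451875.
m_2 = (0.3300 + 0.7750 + 0.2025) / 0.451875 = 1.3075 / 0.451875 ≈ 2.893.

m_2 = 2.893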